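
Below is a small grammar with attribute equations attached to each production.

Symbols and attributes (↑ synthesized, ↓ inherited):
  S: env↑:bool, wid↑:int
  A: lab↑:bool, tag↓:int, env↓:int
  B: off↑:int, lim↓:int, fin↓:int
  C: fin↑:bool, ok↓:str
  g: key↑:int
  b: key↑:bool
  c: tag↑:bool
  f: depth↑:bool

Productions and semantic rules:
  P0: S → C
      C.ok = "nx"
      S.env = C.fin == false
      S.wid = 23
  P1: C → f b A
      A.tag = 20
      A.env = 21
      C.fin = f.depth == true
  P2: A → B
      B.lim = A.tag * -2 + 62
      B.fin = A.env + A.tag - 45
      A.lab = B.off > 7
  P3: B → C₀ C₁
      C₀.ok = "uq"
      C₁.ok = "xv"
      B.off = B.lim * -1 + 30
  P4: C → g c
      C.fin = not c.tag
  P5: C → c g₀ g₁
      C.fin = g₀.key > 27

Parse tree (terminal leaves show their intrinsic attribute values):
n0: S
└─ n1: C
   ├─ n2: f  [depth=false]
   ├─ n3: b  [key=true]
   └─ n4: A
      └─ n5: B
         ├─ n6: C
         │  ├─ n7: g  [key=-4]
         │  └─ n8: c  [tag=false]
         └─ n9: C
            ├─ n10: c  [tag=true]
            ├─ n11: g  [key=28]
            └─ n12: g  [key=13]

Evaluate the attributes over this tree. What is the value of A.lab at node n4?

true

1. n1.ok = "nx"  ["nx"]
2. n2.depth = false  [terminal]
3. n3.key = true  [terminal]
4. n4.tag = 20  [20]
5. n4.env = 21  [21]
6. n5.lim = 22  [A.tag * -2 + 62]
7. n5.fin = -4  [A.env + A.tag - 45]
8. n6.ok = "uq"  ["uq"]
9. n7.key = -4  [terminal]
10. n8.tag = false  [terminal]
11. n6.fin = true  [not c.tag]
12. n9.ok = "xv"  ["xv"]
13. n10.tag = true  [terminal]
14. n11.key = 28  [terminal]
15. n12.key = 13  [terminal]
16. n9.fin = true  [g₀.key > 27]
17. n5.off = 8  [B.lim * -1 + 30]
18. n4.lab = true  [B.off > 7]
19. n1.fin = false  [f.depth == true]
20. n0.env = true  [C.fin == false]
21. n0.wid = 23  [23]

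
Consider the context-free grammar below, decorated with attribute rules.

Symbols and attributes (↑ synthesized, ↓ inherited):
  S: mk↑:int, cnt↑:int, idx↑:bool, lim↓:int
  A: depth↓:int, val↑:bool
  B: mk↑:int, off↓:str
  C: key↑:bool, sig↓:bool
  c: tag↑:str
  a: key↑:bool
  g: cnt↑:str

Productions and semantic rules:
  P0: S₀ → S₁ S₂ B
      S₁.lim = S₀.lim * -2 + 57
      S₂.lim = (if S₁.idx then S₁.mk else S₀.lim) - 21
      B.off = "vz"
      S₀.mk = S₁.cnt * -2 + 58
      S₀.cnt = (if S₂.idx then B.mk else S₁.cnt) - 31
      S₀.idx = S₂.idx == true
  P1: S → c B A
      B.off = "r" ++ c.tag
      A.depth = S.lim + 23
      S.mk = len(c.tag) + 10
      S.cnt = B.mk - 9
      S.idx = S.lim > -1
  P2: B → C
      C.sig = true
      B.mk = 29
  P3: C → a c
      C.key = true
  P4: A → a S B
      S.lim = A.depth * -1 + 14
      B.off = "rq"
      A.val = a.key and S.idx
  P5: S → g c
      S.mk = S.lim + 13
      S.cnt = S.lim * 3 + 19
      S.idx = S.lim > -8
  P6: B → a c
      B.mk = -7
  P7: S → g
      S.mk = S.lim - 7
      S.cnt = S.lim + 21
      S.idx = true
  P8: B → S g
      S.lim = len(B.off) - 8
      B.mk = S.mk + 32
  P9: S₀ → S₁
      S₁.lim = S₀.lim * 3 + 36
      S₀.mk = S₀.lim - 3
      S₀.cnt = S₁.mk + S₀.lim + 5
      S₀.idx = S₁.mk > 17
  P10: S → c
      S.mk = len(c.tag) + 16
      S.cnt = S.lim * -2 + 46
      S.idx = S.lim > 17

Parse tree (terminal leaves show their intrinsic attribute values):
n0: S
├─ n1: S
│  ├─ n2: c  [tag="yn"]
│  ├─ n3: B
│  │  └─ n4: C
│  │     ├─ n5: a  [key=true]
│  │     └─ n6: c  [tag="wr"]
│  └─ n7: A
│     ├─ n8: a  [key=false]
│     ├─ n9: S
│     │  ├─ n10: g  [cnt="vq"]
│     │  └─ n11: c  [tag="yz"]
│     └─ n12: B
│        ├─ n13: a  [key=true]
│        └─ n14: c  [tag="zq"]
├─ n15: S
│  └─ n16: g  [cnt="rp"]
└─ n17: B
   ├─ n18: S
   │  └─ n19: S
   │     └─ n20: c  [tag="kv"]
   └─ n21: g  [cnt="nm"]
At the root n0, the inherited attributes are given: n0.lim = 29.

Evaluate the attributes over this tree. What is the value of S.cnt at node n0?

-8

1. n0.lim = 29  [given at root]
2. n1.lim = -1  [S₀.lim * -2 + 57]
3. n2.tag = "yn"  [terminal]
4. n3.off = "ryn"  ["r" ++ c.tag]
5. n4.sig = true  [true]
6. n5.key = true  [terminal]
7. n6.tag = "wr"  [terminal]
8. n4.key = true  [true]
9. n3.mk = 29  [29]
10. n7.depth = 22  [S.lim + 23]
11. n8.key = false  [terminal]
12. n9.lim = -8  [A.depth * -1 + 14]
13. n10.cnt = "vq"  [terminal]
14. n11.tag = "yz"  [terminal]
15. n9.mk = 5  [S.lim + 13]
16. n9.cnt = -5  [S.lim * 3 + 19]
17. n9.idx = false  [S.lim > -8]
18. n12.off = "rq"  ["rq"]
19. n13.key = true  [terminal]
20. n14.tag = "zq"  [terminal]
21. n12.mk = -7  [-7]
22. n7.val = false  [a.key and S.idx]
23. n1.mk = 12  [len(c.tag) + 10]
24. n1.cnt = 20  [B.mk - 9]
25. n1.idx = false  [S.lim > -1]
26. n15.lim = 8  [(if S₁.idx then S₁.mk else S₀.lim) - 21]
27. n16.cnt = "rp"  [terminal]
28. n15.mk = 1  [S.lim - 7]
29. n15.cnt = 29  [S.lim + 21]
30. n15.idx = true  [true]
31. n17.off = "vz"  ["vz"]
32. n18.lim = -6  [len(B.off) - 8]
33. n19.lim = 18  [S₀.lim * 3 + 36]
34. n20.tag = "kv"  [terminal]
35. n19.mk = 18  [len(c.tag) + 16]
36. n19.cnt = 10  [S.lim * -2 + 46]
37. n19.idx = true  [S.lim > 17]
38. n18.mk = -9  [S₀.lim - 3]
39. n18.cnt = 17  [S₁.mk + S₀.lim + 5]
40. n18.idx = true  [S₁.mk > 17]
41. n21.cnt = "nm"  [terminal]
42. n17.mk = 23  [S.mk + 32]
43. n0.mk = 18  [S₁.cnt * -2 + 58]
44. n0.cnt = -8  [(if S₂.idx then B.mk else S₁.cnt) - 31]
45. n0.idx = true  [S₂.idx == true]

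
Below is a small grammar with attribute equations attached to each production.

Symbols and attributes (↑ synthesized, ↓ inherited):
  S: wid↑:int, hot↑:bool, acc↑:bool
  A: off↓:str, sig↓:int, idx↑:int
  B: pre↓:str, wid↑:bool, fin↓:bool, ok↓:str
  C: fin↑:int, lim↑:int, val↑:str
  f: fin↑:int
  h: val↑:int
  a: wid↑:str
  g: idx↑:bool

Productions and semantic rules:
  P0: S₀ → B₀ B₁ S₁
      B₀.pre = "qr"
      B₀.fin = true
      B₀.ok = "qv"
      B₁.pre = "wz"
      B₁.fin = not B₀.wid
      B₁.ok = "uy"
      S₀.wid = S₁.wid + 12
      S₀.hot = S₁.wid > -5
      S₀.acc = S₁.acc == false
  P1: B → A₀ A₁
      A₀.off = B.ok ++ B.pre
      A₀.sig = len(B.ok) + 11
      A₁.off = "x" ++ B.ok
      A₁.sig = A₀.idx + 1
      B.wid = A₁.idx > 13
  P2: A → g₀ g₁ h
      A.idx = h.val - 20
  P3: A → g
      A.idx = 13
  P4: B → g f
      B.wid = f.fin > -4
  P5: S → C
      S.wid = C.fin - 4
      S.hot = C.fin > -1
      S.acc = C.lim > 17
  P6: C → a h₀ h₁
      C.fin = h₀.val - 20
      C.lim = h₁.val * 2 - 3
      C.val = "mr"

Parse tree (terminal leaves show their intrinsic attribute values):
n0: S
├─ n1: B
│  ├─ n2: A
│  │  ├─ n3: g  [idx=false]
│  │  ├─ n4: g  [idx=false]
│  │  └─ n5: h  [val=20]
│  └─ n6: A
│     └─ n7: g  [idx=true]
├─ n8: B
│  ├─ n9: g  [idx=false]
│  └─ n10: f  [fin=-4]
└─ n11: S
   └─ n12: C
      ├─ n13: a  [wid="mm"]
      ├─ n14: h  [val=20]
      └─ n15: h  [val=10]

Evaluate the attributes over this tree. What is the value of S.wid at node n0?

8

1. n1.pre = "qr"  ["qr"]
2. n1.fin = true  [true]
3. n1.ok = "qv"  ["qv"]
4. n2.off = "qvqr"  [B.ok ++ B.pre]
5. n2.sig = 13  [len(B.ok) + 11]
6. n3.idx = false  [terminal]
7. n4.idx = false  [terminal]
8. n5.val = 20  [terminal]
9. n2.idx = 0  [h.val - 20]
10. n6.off = "xqv"  ["x" ++ B.ok]
11. n6.sig = 1  [A₀.idx + 1]
12. n7.idx = true  [terminal]
13. n6.idx = 13  [13]
14. n1.wid = false  [A₁.idx > 13]
15. n8.pre = "wz"  ["wz"]
16. n8.fin = true  [not B₀.wid]
17. n8.ok = "uy"  ["uy"]
18. n9.idx = false  [terminal]
19. n10.fin = -4  [terminal]
20. n8.wid = false  [f.fin > -4]
21. n13.wid = "mm"  [terminal]
22. n14.val = 20  [terminal]
23. n15.val = 10  [terminal]
24. n12.fin = 0  [h₀.val - 20]
25. n12.lim = 17  [h₁.val * 2 - 3]
26. n12.val = "mr"  ["mr"]
27. n11.wid = -4  [C.fin - 4]
28. n11.hot = true  [C.fin > -1]
29. n11.acc = false  [C.lim > 17]
30. n0.wid = 8  [S₁.wid + 12]
31. n0.hot = true  [S₁.wid > -5]
32. n0.acc = true  [S₁.acc == false]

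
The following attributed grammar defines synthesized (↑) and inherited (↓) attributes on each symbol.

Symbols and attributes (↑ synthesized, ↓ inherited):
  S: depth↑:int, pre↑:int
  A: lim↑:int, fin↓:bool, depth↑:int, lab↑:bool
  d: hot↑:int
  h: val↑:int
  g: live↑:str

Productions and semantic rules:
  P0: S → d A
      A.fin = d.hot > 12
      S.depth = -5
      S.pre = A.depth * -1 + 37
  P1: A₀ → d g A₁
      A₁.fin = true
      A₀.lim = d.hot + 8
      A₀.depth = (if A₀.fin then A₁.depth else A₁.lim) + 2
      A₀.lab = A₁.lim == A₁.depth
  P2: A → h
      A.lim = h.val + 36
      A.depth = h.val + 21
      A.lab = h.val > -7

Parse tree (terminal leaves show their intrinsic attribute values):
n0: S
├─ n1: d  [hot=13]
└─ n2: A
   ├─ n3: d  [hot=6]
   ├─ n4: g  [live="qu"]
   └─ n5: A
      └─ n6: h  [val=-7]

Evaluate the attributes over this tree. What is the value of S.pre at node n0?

1. n1.hot = 13  [terminal]
2. n2.fin = true  [d.hot > 12]
3. n3.hot = 6  [terminal]
4. n4.live = "qu"  [terminal]
5. n5.fin = true  [true]
6. n6.val = -7  [terminal]
7. n5.lim = 29  [h.val + 36]
8. n5.depth = 14  [h.val + 21]
9. n5.lab = false  [h.val > -7]
10. n2.lim = 14  [d.hot + 8]
11. n2.depth = 16  [(if A₀.fin then A₁.depth else A₁.lim) + 2]
12. n2.lab = false  [A₁.lim == A₁.depth]
13. n0.depth = -5  [-5]
14. n0.pre = 21  [A.depth * -1 + 37]

21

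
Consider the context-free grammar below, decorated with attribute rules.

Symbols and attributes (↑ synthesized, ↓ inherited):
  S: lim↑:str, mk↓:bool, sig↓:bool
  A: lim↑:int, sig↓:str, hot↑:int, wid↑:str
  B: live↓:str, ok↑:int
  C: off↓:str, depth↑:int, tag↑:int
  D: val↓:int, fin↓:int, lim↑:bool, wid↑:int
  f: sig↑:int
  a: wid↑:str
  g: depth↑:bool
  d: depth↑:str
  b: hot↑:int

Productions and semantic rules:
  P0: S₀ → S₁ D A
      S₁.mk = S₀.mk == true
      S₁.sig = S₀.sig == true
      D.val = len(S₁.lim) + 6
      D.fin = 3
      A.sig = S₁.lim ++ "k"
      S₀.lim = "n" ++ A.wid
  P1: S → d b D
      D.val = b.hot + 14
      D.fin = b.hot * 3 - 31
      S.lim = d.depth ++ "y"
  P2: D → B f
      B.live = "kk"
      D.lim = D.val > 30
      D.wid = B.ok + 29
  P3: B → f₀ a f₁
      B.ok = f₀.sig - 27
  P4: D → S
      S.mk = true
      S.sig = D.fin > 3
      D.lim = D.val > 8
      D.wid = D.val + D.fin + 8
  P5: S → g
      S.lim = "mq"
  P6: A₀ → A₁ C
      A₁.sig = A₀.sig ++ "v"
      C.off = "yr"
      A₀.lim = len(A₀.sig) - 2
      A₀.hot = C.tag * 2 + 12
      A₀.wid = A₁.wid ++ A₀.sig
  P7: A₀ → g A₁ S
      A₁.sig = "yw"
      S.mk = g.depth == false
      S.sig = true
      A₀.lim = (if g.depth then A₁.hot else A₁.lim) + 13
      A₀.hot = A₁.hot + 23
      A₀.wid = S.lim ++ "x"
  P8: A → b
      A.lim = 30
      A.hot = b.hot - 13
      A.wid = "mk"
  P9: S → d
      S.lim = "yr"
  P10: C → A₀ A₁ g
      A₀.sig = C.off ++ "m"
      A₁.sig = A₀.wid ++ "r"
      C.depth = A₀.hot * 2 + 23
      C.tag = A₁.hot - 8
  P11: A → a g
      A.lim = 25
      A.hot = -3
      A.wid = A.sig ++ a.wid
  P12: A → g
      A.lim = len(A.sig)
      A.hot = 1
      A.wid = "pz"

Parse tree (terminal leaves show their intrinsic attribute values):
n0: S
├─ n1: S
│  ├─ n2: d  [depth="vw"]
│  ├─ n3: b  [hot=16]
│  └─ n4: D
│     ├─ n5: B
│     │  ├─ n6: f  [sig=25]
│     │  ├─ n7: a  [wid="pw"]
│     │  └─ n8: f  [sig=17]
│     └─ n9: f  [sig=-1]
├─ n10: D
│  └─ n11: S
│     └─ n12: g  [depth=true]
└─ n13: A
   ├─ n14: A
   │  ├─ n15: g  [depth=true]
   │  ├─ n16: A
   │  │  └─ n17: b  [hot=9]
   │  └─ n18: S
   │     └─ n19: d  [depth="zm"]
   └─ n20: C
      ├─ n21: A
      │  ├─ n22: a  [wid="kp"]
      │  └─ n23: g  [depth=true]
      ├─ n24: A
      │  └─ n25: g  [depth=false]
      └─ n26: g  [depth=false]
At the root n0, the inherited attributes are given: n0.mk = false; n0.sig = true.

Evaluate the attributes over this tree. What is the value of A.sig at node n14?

1. n0.mk = false  [given at root]
2. n0.sig = true  [given at root]
3. n1.mk = false  [S₀.mk == true]
4. n1.sig = true  [S₀.sig == true]
5. n2.depth = "vw"  [terminal]
6. n3.hot = 16  [terminal]
7. n4.val = 30  [b.hot + 14]
8. n4.fin = 17  [b.hot * 3 - 31]
9. n5.live = "kk"  ["kk"]
10. n6.sig = 25  [terminal]
11. n7.wid = "pw"  [terminal]
12. n8.sig = 17  [terminal]
13. n5.ok = -2  [f₀.sig - 27]
14. n9.sig = -1  [terminal]
15. n4.lim = false  [D.val > 30]
16. n4.wid = 27  [B.ok + 29]
17. n1.lim = "vwy"  [d.depth ++ "y"]
18. n10.val = 9  [len(S₁.lim) + 6]
19. n10.fin = 3  [3]
20. n11.mk = true  [true]
21. n11.sig = false  [D.fin > 3]
22. n12.depth = true  [terminal]
23. n11.lim = "mq"  ["mq"]
24. n10.lim = true  [D.val > 8]
25. n10.wid = 20  [D.val + D.fin + 8]
26. n13.sig = "vwyk"  [S₁.lim ++ "k"]
27. n14.sig = "vwykv"  [A₀.sig ++ "v"]
28. n15.depth = true  [terminal]
29. n16.sig = "yw"  ["yw"]
30. n17.hot = 9  [terminal]
31. n16.lim = 30  [30]
32. n16.hot = -4  [b.hot - 13]
33. n16.wid = "mk"  ["mk"]
34. n18.mk = false  [g.depth == false]
35. n18.sig = true  [true]
36. n19.depth = "zm"  [terminal]
37. n18.lim = "yr"  ["yr"]
38. n14.lim = 9  [(if g.depth then A₁.hot else A₁.lim) + 13]
39. n14.hot = 19  [A₁.hot + 23]
40. n14.wid = "yrx"  [S.lim ++ "x"]
41. n20.off = "yr"  ["yr"]
42. n21.sig = "yrm"  [C.off ++ "m"]
43. n22.wid = "kp"  [terminal]
44. n23.depth = true  [terminal]
45. n21.lim = 25  [25]
46. n21.hot = -3  [-3]
47. n21.wid = "yrmkp"  [A.sig ++ a.wid]
48. n24.sig = "yrmkpr"  [A₀.wid ++ "r"]
49. n25.depth = false  [terminal]
50. n24.lim = 6  [len(A.sig)]
51. n24.hot = 1  [1]
52. n24.wid = "pz"  ["pz"]
53. n26.depth = false  [terminal]
54. n20.depth = 17  [A₀.hot * 2 + 23]
55. n20.tag = -7  [A₁.hot - 8]
56. n13.lim = 2  [len(A₀.sig) - 2]
57. n13.hot = -2  [C.tag * 2 + 12]
58. n13.wid = "yrxvwyk"  [A₁.wid ++ A₀.sig]
59. n0.lim = "nyrxvwyk"  ["n" ++ A.wid]

"vwykv"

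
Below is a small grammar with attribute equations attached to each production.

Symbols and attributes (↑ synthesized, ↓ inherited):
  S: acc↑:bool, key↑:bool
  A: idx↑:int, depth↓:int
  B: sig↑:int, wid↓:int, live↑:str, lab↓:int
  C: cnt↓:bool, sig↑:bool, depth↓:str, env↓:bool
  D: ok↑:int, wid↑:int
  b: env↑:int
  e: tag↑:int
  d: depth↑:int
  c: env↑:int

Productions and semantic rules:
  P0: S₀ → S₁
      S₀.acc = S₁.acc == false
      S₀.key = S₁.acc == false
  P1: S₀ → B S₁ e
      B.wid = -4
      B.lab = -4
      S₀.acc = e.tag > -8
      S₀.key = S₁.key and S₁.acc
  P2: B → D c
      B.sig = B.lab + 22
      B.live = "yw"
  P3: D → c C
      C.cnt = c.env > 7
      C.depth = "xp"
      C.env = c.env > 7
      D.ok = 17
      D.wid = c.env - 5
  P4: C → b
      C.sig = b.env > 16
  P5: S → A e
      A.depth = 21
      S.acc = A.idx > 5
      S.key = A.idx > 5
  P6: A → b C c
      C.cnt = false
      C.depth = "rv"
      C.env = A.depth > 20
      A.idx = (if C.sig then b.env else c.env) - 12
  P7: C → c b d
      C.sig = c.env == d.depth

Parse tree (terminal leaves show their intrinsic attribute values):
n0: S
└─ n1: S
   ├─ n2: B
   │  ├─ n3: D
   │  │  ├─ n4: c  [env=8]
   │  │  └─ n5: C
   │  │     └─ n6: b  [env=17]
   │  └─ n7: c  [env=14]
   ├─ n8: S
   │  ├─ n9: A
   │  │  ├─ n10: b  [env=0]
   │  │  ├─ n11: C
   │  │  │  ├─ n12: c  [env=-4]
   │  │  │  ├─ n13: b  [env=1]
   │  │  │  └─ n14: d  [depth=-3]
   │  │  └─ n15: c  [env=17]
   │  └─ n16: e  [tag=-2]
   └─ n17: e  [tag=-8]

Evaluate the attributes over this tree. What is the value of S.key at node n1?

1. n2.wid = -4  [-4]
2. n2.lab = -4  [-4]
3. n4.env = 8  [terminal]
4. n5.cnt = true  [c.env > 7]
5. n5.depth = "xp"  ["xp"]
6. n5.env = true  [c.env > 7]
7. n6.env = 17  [terminal]
8. n5.sig = true  [b.env > 16]
9. n3.ok = 17  [17]
10. n3.wid = 3  [c.env - 5]
11. n7.env = 14  [terminal]
12. n2.sig = 18  [B.lab + 22]
13. n2.live = "yw"  ["yw"]
14. n9.depth = 21  [21]
15. n10.env = 0  [terminal]
16. n11.cnt = false  [false]
17. n11.depth = "rv"  ["rv"]
18. n11.env = true  [A.depth > 20]
19. n12.env = -4  [terminal]
20. n13.env = 1  [terminal]
21. n14.depth = -3  [terminal]
22. n11.sig = false  [c.env == d.depth]
23. n15.env = 17  [terminal]
24. n9.idx = 5  [(if C.sig then b.env else c.env) - 12]
25. n16.tag = -2  [terminal]
26. n8.acc = false  [A.idx > 5]
27. n8.key = false  [A.idx > 5]
28. n17.tag = -8  [terminal]
29. n1.acc = false  [e.tag > -8]
30. n1.key = false  [S₁.key and S₁.acc]
31. n0.acc = true  [S₁.acc == false]
32. n0.key = true  [S₁.acc == false]

false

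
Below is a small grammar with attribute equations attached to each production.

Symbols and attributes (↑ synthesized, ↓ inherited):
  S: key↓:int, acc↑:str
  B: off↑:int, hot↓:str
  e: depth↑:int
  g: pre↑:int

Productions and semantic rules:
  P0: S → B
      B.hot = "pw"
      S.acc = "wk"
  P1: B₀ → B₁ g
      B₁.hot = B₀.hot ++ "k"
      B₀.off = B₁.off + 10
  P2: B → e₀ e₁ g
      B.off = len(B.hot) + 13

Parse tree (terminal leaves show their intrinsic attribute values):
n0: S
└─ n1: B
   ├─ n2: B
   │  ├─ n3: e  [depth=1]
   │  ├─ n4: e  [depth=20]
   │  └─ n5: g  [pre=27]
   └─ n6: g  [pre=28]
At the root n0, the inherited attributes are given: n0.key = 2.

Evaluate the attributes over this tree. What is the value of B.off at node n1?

1. n0.key = 2  [given at root]
2. n1.hot = "pw"  ["pw"]
3. n2.hot = "pwk"  [B₀.hot ++ "k"]
4. n3.depth = 1  [terminal]
5. n4.depth = 20  [terminal]
6. n5.pre = 27  [terminal]
7. n2.off = 16  [len(B.hot) + 13]
8. n6.pre = 28  [terminal]
9. n1.off = 26  [B₁.off + 10]
10. n0.acc = "wk"  ["wk"]

26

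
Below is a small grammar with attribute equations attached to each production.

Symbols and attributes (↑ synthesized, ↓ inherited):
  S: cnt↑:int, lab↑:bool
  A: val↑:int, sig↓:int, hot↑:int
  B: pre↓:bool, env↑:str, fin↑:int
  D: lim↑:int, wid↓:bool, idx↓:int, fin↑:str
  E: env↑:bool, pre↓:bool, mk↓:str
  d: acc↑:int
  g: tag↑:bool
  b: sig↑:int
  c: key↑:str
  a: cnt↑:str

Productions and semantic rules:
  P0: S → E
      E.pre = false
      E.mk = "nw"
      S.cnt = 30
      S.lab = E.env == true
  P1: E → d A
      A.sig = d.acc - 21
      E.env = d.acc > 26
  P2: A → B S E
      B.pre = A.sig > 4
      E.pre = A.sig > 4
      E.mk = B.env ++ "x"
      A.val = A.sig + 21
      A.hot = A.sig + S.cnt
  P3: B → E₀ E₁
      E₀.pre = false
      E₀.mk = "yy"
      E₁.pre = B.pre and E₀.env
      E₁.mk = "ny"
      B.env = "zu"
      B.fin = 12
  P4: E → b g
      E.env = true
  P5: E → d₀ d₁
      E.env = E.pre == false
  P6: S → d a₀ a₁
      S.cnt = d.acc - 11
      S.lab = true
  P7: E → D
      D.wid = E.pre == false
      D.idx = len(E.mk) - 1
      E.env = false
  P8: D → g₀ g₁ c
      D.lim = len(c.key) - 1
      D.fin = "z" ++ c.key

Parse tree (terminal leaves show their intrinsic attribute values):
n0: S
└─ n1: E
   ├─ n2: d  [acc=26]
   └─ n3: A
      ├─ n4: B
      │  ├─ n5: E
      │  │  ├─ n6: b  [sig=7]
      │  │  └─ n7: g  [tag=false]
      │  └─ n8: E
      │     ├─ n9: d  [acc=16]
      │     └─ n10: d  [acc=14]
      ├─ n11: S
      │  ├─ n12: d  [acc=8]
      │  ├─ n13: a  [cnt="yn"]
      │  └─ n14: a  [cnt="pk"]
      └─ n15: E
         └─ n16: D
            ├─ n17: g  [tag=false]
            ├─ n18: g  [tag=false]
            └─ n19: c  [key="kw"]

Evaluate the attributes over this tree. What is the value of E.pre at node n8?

true

1. n1.pre = false  [false]
2. n1.mk = "nw"  ["nw"]
3. n2.acc = 26  [terminal]
4. n3.sig = 5  [d.acc - 21]
5. n4.pre = true  [A.sig > 4]
6. n5.pre = false  [false]
7. n5.mk = "yy"  ["yy"]
8. n6.sig = 7  [terminal]
9. n7.tag = false  [terminal]
10. n5.env = true  [true]
11. n8.pre = true  [B.pre and E₀.env]
12. n8.mk = "ny"  ["ny"]
13. n9.acc = 16  [terminal]
14. n10.acc = 14  [terminal]
15. n8.env = false  [E.pre == false]
16. n4.env = "zu"  ["zu"]
17. n4.fin = 12  [12]
18. n12.acc = 8  [terminal]
19. n13.cnt = "yn"  [terminal]
20. n14.cnt = "pk"  [terminal]
21. n11.cnt = -3  [d.acc - 11]
22. n11.lab = true  [true]
23. n15.pre = true  [A.sig > 4]
24. n15.mk = "zux"  [B.env ++ "x"]
25. n16.wid = false  [E.pre == false]
26. n16.idx = 2  [len(E.mk) - 1]
27. n17.tag = false  [terminal]
28. n18.tag = false  [terminal]
29. n19.key = "kw"  [terminal]
30. n16.lim = 1  [len(c.key) - 1]
31. n16.fin = "zkw"  ["z" ++ c.key]
32. n15.env = false  [false]
33. n3.val = 26  [A.sig + 21]
34. n3.hot = 2  [A.sig + S.cnt]
35. n1.env = false  [d.acc > 26]
36. n0.cnt = 30  [30]
37. n0.lab = false  [E.env == true]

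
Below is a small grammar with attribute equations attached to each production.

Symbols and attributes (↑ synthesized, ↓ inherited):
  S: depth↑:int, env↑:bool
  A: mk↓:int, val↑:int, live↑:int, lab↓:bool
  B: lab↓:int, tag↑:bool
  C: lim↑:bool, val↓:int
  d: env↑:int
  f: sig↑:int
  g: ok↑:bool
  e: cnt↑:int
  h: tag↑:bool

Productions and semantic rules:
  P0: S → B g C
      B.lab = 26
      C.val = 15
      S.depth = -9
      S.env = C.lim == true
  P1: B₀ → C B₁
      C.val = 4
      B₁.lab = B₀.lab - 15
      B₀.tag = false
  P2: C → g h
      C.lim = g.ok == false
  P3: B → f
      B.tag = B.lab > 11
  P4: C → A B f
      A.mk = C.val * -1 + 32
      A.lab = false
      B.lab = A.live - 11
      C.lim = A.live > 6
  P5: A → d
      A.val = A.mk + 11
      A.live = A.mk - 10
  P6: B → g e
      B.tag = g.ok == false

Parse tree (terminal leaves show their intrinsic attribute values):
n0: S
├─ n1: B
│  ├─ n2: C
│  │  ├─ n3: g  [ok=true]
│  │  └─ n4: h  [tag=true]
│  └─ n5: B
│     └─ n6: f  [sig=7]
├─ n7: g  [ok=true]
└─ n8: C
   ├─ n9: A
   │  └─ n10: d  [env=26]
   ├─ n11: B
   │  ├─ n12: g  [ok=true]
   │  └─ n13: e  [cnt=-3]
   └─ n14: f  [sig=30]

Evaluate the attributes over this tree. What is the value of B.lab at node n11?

-4

1. n1.lab = 26  [26]
2. n2.val = 4  [4]
3. n3.ok = true  [terminal]
4. n4.tag = true  [terminal]
5. n2.lim = false  [g.ok == false]
6. n5.lab = 11  [B₀.lab - 15]
7. n6.sig = 7  [terminal]
8. n5.tag = false  [B.lab > 11]
9. n1.tag = false  [false]
10. n7.ok = true  [terminal]
11. n8.val = 15  [15]
12. n9.mk = 17  [C.val * -1 + 32]
13. n9.lab = false  [false]
14. n10.env = 26  [terminal]
15. n9.val = 28  [A.mk + 11]
16. n9.live = 7  [A.mk - 10]
17. n11.lab = -4  [A.live - 11]
18. n12.ok = true  [terminal]
19. n13.cnt = -3  [terminal]
20. n11.tag = false  [g.ok == false]
21. n14.sig = 30  [terminal]
22. n8.lim = true  [A.live > 6]
23. n0.depth = -9  [-9]
24. n0.env = true  [C.lim == true]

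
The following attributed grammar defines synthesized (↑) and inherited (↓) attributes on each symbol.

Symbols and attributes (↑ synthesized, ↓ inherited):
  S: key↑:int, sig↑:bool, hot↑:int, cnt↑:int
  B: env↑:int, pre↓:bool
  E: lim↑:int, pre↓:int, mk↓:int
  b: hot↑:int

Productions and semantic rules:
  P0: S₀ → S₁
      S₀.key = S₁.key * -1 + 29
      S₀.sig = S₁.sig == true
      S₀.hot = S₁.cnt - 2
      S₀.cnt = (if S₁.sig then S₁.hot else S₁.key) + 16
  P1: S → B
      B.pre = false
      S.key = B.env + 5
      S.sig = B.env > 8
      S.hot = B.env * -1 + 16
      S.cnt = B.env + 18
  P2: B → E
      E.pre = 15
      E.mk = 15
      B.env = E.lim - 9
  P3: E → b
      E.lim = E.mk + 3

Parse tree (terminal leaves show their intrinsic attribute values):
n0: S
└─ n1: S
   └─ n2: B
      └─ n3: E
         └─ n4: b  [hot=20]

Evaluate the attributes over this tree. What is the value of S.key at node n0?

15

1. n2.pre = false  [false]
2. n3.pre = 15  [15]
3. n3.mk = 15  [15]
4. n4.hot = 20  [terminal]
5. n3.lim = 18  [E.mk + 3]
6. n2.env = 9  [E.lim - 9]
7. n1.key = 14  [B.env + 5]
8. n1.sig = true  [B.env > 8]
9. n1.hot = 7  [B.env * -1 + 16]
10. n1.cnt = 27  [B.env + 18]
11. n0.key = 15  [S₁.key * -1 + 29]
12. n0.sig = true  [S₁.sig == true]
13. n0.hot = 25  [S₁.cnt - 2]
14. n0.cnt = 23  [(if S₁.sig then S₁.hot else S₁.key) + 16]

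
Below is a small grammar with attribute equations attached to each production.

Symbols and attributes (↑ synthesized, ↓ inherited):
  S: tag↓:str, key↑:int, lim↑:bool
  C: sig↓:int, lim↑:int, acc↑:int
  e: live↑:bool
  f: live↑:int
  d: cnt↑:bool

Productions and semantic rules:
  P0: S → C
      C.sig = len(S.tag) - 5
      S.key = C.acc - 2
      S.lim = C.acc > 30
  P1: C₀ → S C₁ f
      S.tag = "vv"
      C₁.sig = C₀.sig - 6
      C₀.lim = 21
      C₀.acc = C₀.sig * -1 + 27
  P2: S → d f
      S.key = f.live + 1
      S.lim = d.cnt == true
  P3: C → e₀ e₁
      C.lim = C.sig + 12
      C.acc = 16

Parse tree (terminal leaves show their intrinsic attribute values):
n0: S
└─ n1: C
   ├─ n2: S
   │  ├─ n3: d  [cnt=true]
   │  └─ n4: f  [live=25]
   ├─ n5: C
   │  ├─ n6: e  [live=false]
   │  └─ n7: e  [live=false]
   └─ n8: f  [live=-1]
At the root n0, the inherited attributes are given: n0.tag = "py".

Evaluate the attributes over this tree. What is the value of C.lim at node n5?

1. n0.tag = "py"  [given at root]
2. n1.sig = -3  [len(S.tag) - 5]
3. n2.tag = "vv"  ["vv"]
4. n3.cnt = true  [terminal]
5. n4.live = 25  [terminal]
6. n2.key = 26  [f.live + 1]
7. n2.lim = true  [d.cnt == true]
8. n5.sig = -9  [C₀.sig - 6]
9. n6.live = false  [terminal]
10. n7.live = false  [terminal]
11. n5.lim = 3  [C.sig + 12]
12. n5.acc = 16  [16]
13. n8.live = -1  [terminal]
14. n1.lim = 21  [21]
15. n1.acc = 30  [C₀.sig * -1 + 27]
16. n0.key = 28  [C.acc - 2]
17. n0.lim = false  [C.acc > 30]

3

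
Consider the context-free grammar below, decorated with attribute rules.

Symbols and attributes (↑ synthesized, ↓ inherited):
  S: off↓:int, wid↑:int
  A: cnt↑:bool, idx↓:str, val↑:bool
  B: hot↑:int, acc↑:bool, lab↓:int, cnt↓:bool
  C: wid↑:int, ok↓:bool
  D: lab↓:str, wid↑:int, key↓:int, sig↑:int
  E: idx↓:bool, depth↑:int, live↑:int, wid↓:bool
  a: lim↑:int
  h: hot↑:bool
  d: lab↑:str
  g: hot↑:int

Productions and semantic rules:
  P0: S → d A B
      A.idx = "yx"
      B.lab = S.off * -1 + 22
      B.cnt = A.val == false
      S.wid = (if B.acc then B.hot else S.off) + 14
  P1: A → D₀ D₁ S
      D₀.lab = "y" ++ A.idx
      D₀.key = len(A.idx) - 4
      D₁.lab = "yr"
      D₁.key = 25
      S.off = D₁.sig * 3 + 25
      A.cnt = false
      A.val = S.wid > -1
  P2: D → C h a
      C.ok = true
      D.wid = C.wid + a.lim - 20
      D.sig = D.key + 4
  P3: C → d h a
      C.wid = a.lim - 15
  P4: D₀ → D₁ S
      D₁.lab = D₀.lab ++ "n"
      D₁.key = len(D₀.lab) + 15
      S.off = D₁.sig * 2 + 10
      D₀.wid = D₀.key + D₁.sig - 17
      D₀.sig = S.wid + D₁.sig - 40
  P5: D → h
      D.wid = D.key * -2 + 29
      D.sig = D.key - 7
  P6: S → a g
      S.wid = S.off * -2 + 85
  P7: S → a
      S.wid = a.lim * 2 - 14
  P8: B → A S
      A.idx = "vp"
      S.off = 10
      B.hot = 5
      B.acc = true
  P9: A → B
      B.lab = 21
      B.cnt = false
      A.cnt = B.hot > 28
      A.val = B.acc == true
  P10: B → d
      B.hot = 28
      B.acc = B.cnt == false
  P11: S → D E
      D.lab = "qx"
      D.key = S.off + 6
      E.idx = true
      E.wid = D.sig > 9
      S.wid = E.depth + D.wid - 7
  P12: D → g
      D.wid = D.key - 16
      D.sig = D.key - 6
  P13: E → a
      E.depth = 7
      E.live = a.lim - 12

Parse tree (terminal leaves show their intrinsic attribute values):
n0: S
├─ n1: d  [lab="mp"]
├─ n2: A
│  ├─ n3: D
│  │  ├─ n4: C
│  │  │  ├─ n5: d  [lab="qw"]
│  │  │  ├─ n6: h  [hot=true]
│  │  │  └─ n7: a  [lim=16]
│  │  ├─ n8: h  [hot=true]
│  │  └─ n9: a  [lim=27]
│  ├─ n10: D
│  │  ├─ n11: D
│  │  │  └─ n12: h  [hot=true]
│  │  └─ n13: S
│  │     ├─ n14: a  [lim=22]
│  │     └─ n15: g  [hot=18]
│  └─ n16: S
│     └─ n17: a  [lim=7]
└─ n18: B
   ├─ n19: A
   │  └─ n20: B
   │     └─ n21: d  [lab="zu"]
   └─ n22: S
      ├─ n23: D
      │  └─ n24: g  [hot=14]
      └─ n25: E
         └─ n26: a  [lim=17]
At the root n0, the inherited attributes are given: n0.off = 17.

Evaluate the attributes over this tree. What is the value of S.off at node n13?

1. n0.off = 17  [given at root]
2. n1.lab = "mp"  [terminal]
3. n2.idx = "yx"  ["yx"]
4. n3.lab = "yyx"  ["y" ++ A.idx]
5. n3.key = -2  [len(A.idx) - 4]
6. n4.ok = true  [true]
7. n5.lab = "qw"  [terminal]
8. n6.hot = true  [terminal]
9. n7.lim = 16  [terminal]
10. n4.wid = 1  [a.lim - 15]
11. n8.hot = true  [terminal]
12. n9.lim = 27  [terminal]
13. n3.wid = 8  [C.wid + a.lim - 20]
14. n3.sig = 2  [D.key + 4]
15. n10.lab = "yr"  ["yr"]
16. n10.key = 25  [25]
17. n11.lab = "yrn"  [D₀.lab ++ "n"]
18. n11.key = 17  [len(D₀.lab) + 15]
19. n12.hot = true  [terminal]
20. n11.wid = -5  [D.key * -2 + 29]
21. n11.sig = 10  [D.key - 7]
22. n13.off = 30  [D₁.sig * 2 + 10]
23. n14.lim = 22  [terminal]
24. n15.hot = 18  [terminal]
25. n13.wid = 25  [S.off * -2 + 85]
26. n10.wid = 18  [D₀.key + D₁.sig - 17]
27. n10.sig = -5  [S.wid + D₁.sig - 40]
28. n16.off = 10  [D₁.sig * 3 + 25]
29. n17.lim = 7  [terminal]
30. n16.wid = 0  [a.lim * 2 - 14]
31. n2.cnt = false  [false]
32. n2.val = true  [S.wid > -1]
33. n18.lab = 5  [S.off * -1 + 22]
34. n18.cnt = false  [A.val == false]
35. n19.idx = "vp"  ["vp"]
36. n20.lab = 21  [21]
37. n20.cnt = false  [false]
38. n21.lab = "zu"  [terminal]
39. n20.hot = 28  [28]
40. n20.acc = true  [B.cnt == false]
41. n19.cnt = false  [B.hot > 28]
42. n19.val = true  [B.acc == true]
43. n22.off = 10  [10]
44. n23.lab = "qx"  ["qx"]
45. n23.key = 16  [S.off + 6]
46. n24.hot = 14  [terminal]
47. n23.wid = 0  [D.key - 16]
48. n23.sig = 10  [D.key - 6]
49. n25.idx = true  [true]
50. n25.wid = true  [D.sig > 9]
51. n26.lim = 17  [terminal]
52. n25.depth = 7  [7]
53. n25.live = 5  [a.lim - 12]
54. n22.wid = 0  [E.depth + D.wid - 7]
55. n18.hot = 5  [5]
56. n18.acc = true  [true]
57. n0.wid = 19  [(if B.acc then B.hot else S.off) + 14]

30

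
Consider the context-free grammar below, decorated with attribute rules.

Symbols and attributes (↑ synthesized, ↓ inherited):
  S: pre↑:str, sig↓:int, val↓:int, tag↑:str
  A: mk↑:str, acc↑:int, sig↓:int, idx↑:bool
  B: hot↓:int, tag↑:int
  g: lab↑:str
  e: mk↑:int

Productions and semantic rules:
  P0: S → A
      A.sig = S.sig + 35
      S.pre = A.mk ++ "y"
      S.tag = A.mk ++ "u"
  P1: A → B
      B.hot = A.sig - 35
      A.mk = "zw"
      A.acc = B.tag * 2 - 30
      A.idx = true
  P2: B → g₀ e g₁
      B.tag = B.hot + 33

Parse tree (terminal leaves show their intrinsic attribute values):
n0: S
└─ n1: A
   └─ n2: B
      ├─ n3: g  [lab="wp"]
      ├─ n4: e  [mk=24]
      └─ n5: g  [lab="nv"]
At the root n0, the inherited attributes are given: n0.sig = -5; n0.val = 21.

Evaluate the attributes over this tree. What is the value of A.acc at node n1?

26

1. n0.sig = -5  [given at root]
2. n0.val = 21  [given at root]
3. n1.sig = 30  [S.sig + 35]
4. n2.hot = -5  [A.sig - 35]
5. n3.lab = "wp"  [terminal]
6. n4.mk = 24  [terminal]
7. n5.lab = "nv"  [terminal]
8. n2.tag = 28  [B.hot + 33]
9. n1.mk = "zw"  ["zw"]
10. n1.acc = 26  [B.tag * 2 - 30]
11. n1.idx = true  [true]
12. n0.pre = "zwy"  [A.mk ++ "y"]
13. n0.tag = "zwu"  [A.mk ++ "u"]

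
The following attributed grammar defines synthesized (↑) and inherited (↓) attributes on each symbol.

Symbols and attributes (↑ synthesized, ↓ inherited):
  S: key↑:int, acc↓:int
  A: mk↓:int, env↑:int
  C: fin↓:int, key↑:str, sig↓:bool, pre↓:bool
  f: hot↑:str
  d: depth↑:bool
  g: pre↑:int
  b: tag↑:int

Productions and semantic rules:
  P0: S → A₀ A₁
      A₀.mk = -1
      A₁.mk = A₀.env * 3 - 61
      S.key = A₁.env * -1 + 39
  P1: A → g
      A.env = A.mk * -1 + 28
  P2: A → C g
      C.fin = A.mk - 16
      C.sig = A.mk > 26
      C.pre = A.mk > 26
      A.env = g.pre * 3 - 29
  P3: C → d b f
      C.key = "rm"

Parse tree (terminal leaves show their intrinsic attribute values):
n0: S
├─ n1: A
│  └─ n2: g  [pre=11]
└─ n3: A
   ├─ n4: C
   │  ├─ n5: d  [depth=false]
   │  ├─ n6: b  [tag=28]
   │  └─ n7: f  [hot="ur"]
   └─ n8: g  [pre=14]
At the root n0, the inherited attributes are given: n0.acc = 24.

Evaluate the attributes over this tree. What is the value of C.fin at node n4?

10

1. n0.acc = 24  [given at root]
2. n1.mk = -1  [-1]
3. n2.pre = 11  [terminal]
4. n1.env = 29  [A.mk * -1 + 28]
5. n3.mk = 26  [A₀.env * 3 - 61]
6. n4.fin = 10  [A.mk - 16]
7. n4.sig = false  [A.mk > 26]
8. n4.pre = false  [A.mk > 26]
9. n5.depth = false  [terminal]
10. n6.tag = 28  [terminal]
11. n7.hot = "ur"  [terminal]
12. n4.key = "rm"  ["rm"]
13. n8.pre = 14  [terminal]
14. n3.env = 13  [g.pre * 3 - 29]
15. n0.key = 26  [A₁.env * -1 + 39]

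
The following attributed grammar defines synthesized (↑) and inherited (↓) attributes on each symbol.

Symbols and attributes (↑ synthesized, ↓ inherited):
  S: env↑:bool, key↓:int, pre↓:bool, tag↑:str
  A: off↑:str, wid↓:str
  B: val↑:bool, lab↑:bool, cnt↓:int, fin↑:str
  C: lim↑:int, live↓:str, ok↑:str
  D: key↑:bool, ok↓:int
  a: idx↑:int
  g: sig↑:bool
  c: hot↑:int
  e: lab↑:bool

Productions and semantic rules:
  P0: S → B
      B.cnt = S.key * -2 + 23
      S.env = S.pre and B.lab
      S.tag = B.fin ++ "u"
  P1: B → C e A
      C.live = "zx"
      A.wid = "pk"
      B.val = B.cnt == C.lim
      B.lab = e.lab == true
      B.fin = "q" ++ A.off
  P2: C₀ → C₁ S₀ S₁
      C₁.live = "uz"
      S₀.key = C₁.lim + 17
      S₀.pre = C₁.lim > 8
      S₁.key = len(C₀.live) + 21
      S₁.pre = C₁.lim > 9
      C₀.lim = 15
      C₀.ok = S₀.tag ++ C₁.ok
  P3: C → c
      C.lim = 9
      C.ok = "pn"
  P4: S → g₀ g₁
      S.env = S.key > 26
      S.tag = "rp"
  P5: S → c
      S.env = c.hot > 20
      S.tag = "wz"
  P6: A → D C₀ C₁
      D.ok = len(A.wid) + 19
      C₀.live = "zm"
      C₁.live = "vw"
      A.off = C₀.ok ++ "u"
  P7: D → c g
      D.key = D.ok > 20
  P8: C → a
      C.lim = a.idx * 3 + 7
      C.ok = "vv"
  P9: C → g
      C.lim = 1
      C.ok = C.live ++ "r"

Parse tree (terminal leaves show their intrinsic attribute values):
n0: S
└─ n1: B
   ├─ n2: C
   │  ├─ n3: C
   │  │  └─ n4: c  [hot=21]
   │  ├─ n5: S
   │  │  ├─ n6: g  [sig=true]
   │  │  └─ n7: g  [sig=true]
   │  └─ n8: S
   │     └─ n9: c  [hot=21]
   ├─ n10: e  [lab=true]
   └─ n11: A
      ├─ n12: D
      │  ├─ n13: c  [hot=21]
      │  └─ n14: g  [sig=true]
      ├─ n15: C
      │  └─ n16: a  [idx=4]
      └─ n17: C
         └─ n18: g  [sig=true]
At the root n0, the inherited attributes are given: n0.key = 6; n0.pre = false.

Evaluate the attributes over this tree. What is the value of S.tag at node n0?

1. n0.key = 6  [given at root]
2. n0.pre = false  [given at root]
3. n1.cnt = 11  [S.key * -2 + 23]
4. n2.live = "zx"  ["zx"]
5. n3.live = "uz"  ["uz"]
6. n4.hot = 21  [terminal]
7. n3.lim = 9  [9]
8. n3.ok = "pn"  ["pn"]
9. n5.key = 26  [C₁.lim + 17]
10. n5.pre = true  [C₁.lim > 8]
11. n6.sig = true  [terminal]
12. n7.sig = true  [terminal]
13. n5.env = false  [S.key > 26]
14. n5.tag = "rp"  ["rp"]
15. n8.key = 23  [len(C₀.live) + 21]
16. n8.pre = false  [C₁.lim > 9]
17. n9.hot = 21  [terminal]
18. n8.env = true  [c.hot > 20]
19. n8.tag = "wz"  ["wz"]
20. n2.lim = 15  [15]
21. n2.ok = "rppn"  [S₀.tag ++ C₁.ok]
22. n10.lab = true  [terminal]
23. n11.wid = "pk"  ["pk"]
24. n12.ok = 21  [len(A.wid) + 19]
25. n13.hot = 21  [terminal]
26. n14.sig = true  [terminal]
27. n12.key = true  [D.ok > 20]
28. n15.live = "zm"  ["zm"]
29. n16.idx = 4  [terminal]
30. n15.lim = 19  [a.idx * 3 + 7]
31. n15.ok = "vv"  ["vv"]
32. n17.live = "vw"  ["vw"]
33. n18.sig = true  [terminal]
34. n17.lim = 1  [1]
35. n17.ok = "vwr"  [C.live ++ "r"]
36. n11.off = "vvu"  [C₀.ok ++ "u"]
37. n1.val = false  [B.cnt == C.lim]
38. n1.lab = true  [e.lab == true]
39. n1.fin = "qvvu"  ["q" ++ A.off]
40. n0.env = false  [S.pre and B.lab]
41. n0.tag = "qvvuu"  [B.fin ++ "u"]

"qvvuu"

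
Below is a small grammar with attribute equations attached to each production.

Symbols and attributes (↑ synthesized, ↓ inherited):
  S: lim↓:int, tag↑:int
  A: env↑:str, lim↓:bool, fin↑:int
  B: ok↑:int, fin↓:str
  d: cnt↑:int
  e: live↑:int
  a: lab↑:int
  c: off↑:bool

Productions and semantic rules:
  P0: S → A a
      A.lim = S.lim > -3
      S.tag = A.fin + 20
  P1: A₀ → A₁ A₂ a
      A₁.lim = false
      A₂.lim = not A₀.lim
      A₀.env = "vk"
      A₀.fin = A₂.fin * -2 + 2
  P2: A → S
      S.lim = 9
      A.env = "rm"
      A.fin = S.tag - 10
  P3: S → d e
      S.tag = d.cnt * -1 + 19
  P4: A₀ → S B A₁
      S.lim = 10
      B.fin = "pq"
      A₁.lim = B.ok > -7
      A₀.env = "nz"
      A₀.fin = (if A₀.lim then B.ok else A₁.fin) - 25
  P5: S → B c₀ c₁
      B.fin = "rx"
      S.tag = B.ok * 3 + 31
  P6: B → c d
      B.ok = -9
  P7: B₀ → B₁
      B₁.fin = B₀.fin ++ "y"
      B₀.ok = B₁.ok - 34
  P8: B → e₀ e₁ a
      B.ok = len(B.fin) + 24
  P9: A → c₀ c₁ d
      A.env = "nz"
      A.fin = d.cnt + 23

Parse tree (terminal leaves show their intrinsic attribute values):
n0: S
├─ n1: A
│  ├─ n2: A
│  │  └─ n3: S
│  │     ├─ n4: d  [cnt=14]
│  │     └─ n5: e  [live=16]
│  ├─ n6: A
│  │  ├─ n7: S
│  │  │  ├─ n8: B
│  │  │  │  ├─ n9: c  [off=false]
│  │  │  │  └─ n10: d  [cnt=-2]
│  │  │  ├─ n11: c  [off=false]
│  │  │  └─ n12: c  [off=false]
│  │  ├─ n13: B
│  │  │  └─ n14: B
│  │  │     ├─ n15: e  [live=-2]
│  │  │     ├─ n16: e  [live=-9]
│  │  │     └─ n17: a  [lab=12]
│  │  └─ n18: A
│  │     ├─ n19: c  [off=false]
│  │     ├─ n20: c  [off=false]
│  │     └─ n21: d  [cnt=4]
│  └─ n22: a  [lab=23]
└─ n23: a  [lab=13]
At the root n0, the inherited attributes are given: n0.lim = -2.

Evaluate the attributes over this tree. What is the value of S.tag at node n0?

18

1. n0.lim = -2  [given at root]
2. n1.lim = true  [S.lim > -3]
3. n2.lim = false  [false]
4. n3.lim = 9  [9]
5. n4.cnt = 14  [terminal]
6. n5.live = 16  [terminal]
7. n3.tag = 5  [d.cnt * -1 + 19]
8. n2.env = "rm"  ["rm"]
9. n2.fin = -5  [S.tag - 10]
10. n6.lim = false  [not A₀.lim]
11. n7.lim = 10  [10]
12. n8.fin = "rx"  ["rx"]
13. n9.off = false  [terminal]
14. n10.cnt = -2  [terminal]
15. n8.ok = -9  [-9]
16. n11.off = false  [terminal]
17. n12.off = false  [terminal]
18. n7.tag = 4  [B.ok * 3 + 31]
19. n13.fin = "pq"  ["pq"]
20. n14.fin = "pqy"  [B₀.fin ++ "y"]
21. n15.live = -2  [terminal]
22. n16.live = -9  [terminal]
23. n17.lab = 12  [terminal]
24. n14.ok = 27  [len(B.fin) + 24]
25. n13.ok = -7  [B₁.ok - 34]
26. n18.lim = false  [B.ok > -7]
27. n19.off = false  [terminal]
28. n20.off = false  [terminal]
29. n21.cnt = 4  [terminal]
30. n18.env = "nz"  ["nz"]
31. n18.fin = 27  [d.cnt + 23]
32. n6.env = "nz"  ["nz"]
33. n6.fin = 2  [(if A₀.lim then B.ok else A₁.fin) - 25]
34. n22.lab = 23  [terminal]
35. n1.env = "vk"  ["vk"]
36. n1.fin = -2  [A₂.fin * -2 + 2]
37. n23.lab = 13  [terminal]
38. n0.tag = 18  [A.fin + 20]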